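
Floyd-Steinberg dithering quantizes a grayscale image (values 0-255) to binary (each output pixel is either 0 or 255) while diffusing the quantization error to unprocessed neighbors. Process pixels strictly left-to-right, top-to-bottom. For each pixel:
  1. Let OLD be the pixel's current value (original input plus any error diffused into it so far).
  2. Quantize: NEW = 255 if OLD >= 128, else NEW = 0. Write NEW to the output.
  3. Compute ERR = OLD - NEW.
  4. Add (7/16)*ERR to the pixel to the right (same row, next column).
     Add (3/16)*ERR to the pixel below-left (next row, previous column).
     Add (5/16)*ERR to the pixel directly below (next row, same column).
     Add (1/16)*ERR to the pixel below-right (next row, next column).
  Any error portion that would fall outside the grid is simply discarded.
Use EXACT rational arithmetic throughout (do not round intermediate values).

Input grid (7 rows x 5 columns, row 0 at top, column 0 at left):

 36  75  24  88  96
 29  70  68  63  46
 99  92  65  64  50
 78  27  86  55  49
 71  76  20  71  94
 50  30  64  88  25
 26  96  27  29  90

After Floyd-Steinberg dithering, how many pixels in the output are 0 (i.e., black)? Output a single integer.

(0,0): OLD=36 → NEW=0, ERR=36
(0,1): OLD=363/4 → NEW=0, ERR=363/4
(0,2): OLD=4077/64 → NEW=0, ERR=4077/64
(0,3): OLD=118651/1024 → NEW=0, ERR=118651/1024
(0,4): OLD=2403421/16384 → NEW=255, ERR=-1774499/16384
(1,0): OLD=3665/64 → NEW=0, ERR=3665/64
(1,1): OLD=70455/512 → NEW=255, ERR=-60105/512
(1,2): OLD=1047683/16384 → NEW=0, ERR=1047683/16384
(1,3): OLD=7265287/65536 → NEW=0, ERR=7265287/65536
(1,4): OLD=71195189/1048576 → NEW=0, ERR=71195189/1048576
(2,0): OLD=777293/8192 → NEW=0, ERR=777293/8192
(2,1): OLD=29463839/262144 → NEW=0, ERR=29463839/262144
(2,2): OLD=619100957/4194304 → NEW=255, ERR=-450446563/4194304
(2,3): OLD=4589282311/67108864 → NEW=0, ERR=4589282311/67108864
(2,4): OLD=116034181745/1073741824 → NEW=0, ERR=116034181745/1073741824
(3,0): OLD=539914109/4194304 → NEW=255, ERR=-529633411/4194304
(3,1): OLD=-245876551/33554432 → NEW=0, ERR=-245876551/33554432
(3,2): OLD=74174389827/1073741824 → NEW=0, ERR=74174389827/1073741824
(3,3): OLD=258005542987/2147483648 → NEW=0, ERR=258005542987/2147483648
(3,4): OLD=4796864832343/34359738368 → NEW=255, ERR=-3964868451497/34359738368
(4,0): OLD=16194868659/536870912 → NEW=0, ERR=16194868659/536870912
(4,1): OLD=1579994987315/17179869184 → NEW=0, ERR=1579994987315/17179869184
(4,2): OLD=28557718473821/274877906944 → NEW=0, ERR=28557718473821/274877906944
(4,3): OLD=601120680076595/4398046511104 → NEW=255, ERR=-520381180254925/4398046511104
(4,4): OLD=962873233995237/70368744177664 → NEW=0, ERR=962873233995237/70368744177664
(5,0): OLD=21075059294585/274877906944 → NEW=0, ERR=21075059294585/274877906944
(5,1): OLD=249915668777643/2199023255552 → NEW=0, ERR=249915668777643/2199023255552
(5,2): OLD=9130371644151043/70368744177664 → NEW=255, ERR=-8813658121153277/70368744177664
(5,3): OLD=1488121541241965/281474976710656 → NEW=0, ERR=1488121541241965/281474976710656
(5,4): OLD=108959910616545695/4503599627370496 → NEW=0, ERR=108959910616545695/4503599627370496
(6,0): OLD=2507543052425961/35184372088832 → NEW=0, ERR=2507543052425961/35184372088832
(6,1): OLD=162132741611232167/1125899906842624 → NEW=255, ERR=-124971734633636953/1125899906842624
(6,2): OLD=-947691751462650467/18014398509481984 → NEW=0, ERR=-947691751462650467/18014398509481984
(6,3): OLD=1252259989741825535/288230376151711744 → NEW=0, ERR=1252259989741825535/288230376151711744
(6,4): OLD=460208569442184084665/4611686018427387904 → NEW=0, ERR=460208569442184084665/4611686018427387904
Output grid:
  Row 0: ....#  (4 black, running=4)
  Row 1: .#...  (4 black, running=8)
  Row 2: ..#..  (4 black, running=12)
  Row 3: #...#  (3 black, running=15)
  Row 4: ...#.  (4 black, running=19)
  Row 5: ..#..  (4 black, running=23)
  Row 6: .#...  (4 black, running=27)

Answer: 27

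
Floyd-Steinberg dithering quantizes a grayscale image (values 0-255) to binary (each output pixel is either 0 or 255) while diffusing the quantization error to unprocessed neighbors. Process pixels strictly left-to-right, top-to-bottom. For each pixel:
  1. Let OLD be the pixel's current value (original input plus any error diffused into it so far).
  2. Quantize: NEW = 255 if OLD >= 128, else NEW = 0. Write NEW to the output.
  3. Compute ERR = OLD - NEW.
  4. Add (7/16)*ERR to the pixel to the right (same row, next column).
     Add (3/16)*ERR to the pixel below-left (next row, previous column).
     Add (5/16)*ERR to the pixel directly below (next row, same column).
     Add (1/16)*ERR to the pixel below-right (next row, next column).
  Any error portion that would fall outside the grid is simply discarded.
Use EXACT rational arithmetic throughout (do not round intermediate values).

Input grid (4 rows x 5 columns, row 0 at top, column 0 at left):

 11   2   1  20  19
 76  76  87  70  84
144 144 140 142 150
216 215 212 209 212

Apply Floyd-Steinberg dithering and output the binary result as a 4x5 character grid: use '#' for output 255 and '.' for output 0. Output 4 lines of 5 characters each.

Answer: .....
..#..
##.##
####.

Derivation:
(0,0): OLD=11 → NEW=0, ERR=11
(0,1): OLD=109/16 → NEW=0, ERR=109/16
(0,2): OLD=1019/256 → NEW=0, ERR=1019/256
(0,3): OLD=89053/4096 → NEW=0, ERR=89053/4096
(0,4): OLD=1868555/65536 → NEW=0, ERR=1868555/65536
(1,0): OLD=20663/256 → NEW=0, ERR=20663/256
(1,1): OLD=235265/2048 → NEW=0, ERR=235265/2048
(1,2): OLD=9371925/65536 → NEW=255, ERR=-7339755/65536
(1,3): OLD=8753201/262144 → NEW=0, ERR=8753201/262144
(1,4): OLD=456664435/4194304 → NEW=0, ERR=456664435/4194304
(2,0): OLD=6250907/32768 → NEW=255, ERR=-2104933/32768
(2,1): OLD=142438745/1048576 → NEW=255, ERR=-124948135/1048576
(2,2): OLD=1112486987/16777216 → NEW=0, ERR=1112486987/16777216
(2,3): OLD=52307263921/268435456 → NEW=255, ERR=-16143777359/268435456
(2,4): OLD=686334549911/4294967296 → NEW=255, ERR=-408882110569/4294967296
(3,0): OLD=2912244971/16777216 → NEW=255, ERR=-1365945109/16777216
(3,1): OLD=20207945871/134217728 → NEW=255, ERR=-14017574769/134217728
(3,2): OLD=722867924309/4294967296 → NEW=255, ERR=-372348736171/4294967296
(3,3): OLD=1190322204109/8589934592 → NEW=255, ERR=-1000111116851/8589934592
(3,4): OLD=17530858336929/137438953472 → NEW=0, ERR=17530858336929/137438953472
Row 0: .....
Row 1: ..#..
Row 2: ##.##
Row 3: ####.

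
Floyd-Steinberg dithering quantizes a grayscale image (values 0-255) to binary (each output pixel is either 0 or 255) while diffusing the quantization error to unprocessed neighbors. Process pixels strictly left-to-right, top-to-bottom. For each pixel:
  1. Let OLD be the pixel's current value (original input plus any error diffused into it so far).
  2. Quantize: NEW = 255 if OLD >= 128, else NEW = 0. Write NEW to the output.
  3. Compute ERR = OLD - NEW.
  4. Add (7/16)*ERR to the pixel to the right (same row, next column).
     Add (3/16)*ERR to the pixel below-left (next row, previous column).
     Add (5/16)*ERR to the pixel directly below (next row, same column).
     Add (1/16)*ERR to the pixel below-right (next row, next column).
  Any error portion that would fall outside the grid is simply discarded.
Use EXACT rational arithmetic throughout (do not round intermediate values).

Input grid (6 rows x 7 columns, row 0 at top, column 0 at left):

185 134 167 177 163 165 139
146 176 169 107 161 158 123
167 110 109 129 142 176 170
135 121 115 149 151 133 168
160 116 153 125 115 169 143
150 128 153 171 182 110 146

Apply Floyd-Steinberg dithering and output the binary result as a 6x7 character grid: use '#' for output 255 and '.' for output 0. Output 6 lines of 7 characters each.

(0,0): OLD=185 → NEW=255, ERR=-70
(0,1): OLD=827/8 → NEW=0, ERR=827/8
(0,2): OLD=27165/128 → NEW=255, ERR=-5475/128
(0,3): OLD=324171/2048 → NEW=255, ERR=-198069/2048
(0,4): OLD=3954701/32768 → NEW=0, ERR=3954701/32768
(0,5): OLD=114190427/524288 → NEW=255, ERR=-19503013/524288
(0,6): OLD=1029495421/8388608 → NEW=0, ERR=1029495421/8388608
(1,0): OLD=18369/128 → NEW=255, ERR=-14271/128
(1,1): OLD=150663/1024 → NEW=255, ERR=-110457/1024
(1,2): OLD=3170899/32768 → NEW=0, ERR=3170899/32768
(1,3): OLD=18228023/131072 → NEW=255, ERR=-15195337/131072
(1,4): OLD=1132257829/8388608 → NEW=255, ERR=-1006837211/8388608
(1,5): OLD=8349594613/67108864 → NEW=0, ERR=8349594613/67108864
(1,6): OLD=229200837819/1073741824 → NEW=255, ERR=-44603327301/1073741824
(2,0): OLD=1833917/16384 → NEW=0, ERR=1833917/16384
(2,1): OLD=71532719/524288 → NEW=255, ERR=-62160721/524288
(2,2): OLD=494007117/8388608 → NEW=0, ERR=494007117/8388608
(2,3): OLD=6850433701/67108864 → NEW=0, ERR=6850433701/67108864
(2,4): OLD=88709828885/536870912 → NEW=255, ERR=-48192253675/536870912
(2,5): OLD=2754247849063/17179869184 → NEW=255, ERR=-1626618792857/17179869184
(2,6): OLD=33912142667329/274877906944 → NEW=0, ERR=33912142667329/274877906944
(3,0): OLD=1239406637/8388608 → NEW=255, ERR=-899688403/8388608
(3,1): OLD=3695327721/67108864 → NEW=0, ERR=3695327721/67108864
(3,2): OLD=90851308651/536870912 → NEW=255, ERR=-46050773909/536870912
(3,3): OLD=279650469837/2147483648 → NEW=255, ERR=-267957860403/2147483648
(3,4): OLD=15664017826861/274877906944 → NEW=0, ERR=15664017826861/274877906944
(3,5): OLD=320760400728343/2199023255552 → NEW=255, ERR=-239990529437417/2199023255552
(3,6): OLD=5379319306069321/35184372088832 → NEW=255, ERR=-3592695576582839/35184372088832
(4,0): OLD=146897138883/1073741824 → NEW=255, ERR=-126907026237/1073741824
(4,1): OLD=1008677100327/17179869184 → NEW=0, ERR=1008677100327/17179869184
(4,2): OLD=36263950886185/274877906944 → NEW=255, ERR=-33829915384535/274877906944
(4,3): OLD=82433716388755/2199023255552 → NEW=0, ERR=82433716388755/2199023255552
(4,4): OLD=2127719540323241/17592186044416 → NEW=0, ERR=2127719540323241/17592186044416
(4,5): OLD=96954280889823433/562949953421312 → NEW=255, ERR=-46597957232611127/562949953421312
(4,6): OLD=612990571137078095/9007199254740992 → NEW=0, ERR=612990571137078095/9007199254740992
(5,0): OLD=34105155243621/274877906944 → NEW=0, ERR=34105155243621/274877906944
(5,1): OLD=374201131641271/2199023255552 → NEW=255, ERR=-186549798524489/2199023255552
(5,2): OLD=1550287771273297/17592186044416 → NEW=0, ERR=1550287771273297/17592186044416
(5,3): OLD=33249814054172469/140737488355328 → NEW=255, ERR=-2638245476436171/140737488355328
(5,4): OLD=1787183677172054215/9007199254740992 → NEW=255, ERR=-509652132786898745/9007199254740992
(5,5): OLD=5742816649141849111/72057594037927936 → NEW=0, ERR=5742816649141849111/72057594037927936
(5,6): OLD=227081340536301501817/1152921504606846976 → NEW=255, ERR=-66913643138444477063/1152921504606846976
Row 0: #.##.#.
Row 1: ##.##.#
Row 2: .#..##.
Row 3: #.##.##
Row 4: #.#..#.
Row 5: .#.##.#

Answer: #.##.#.
##.##.#
.#..##.
#.##.##
#.#..#.
.#.##.#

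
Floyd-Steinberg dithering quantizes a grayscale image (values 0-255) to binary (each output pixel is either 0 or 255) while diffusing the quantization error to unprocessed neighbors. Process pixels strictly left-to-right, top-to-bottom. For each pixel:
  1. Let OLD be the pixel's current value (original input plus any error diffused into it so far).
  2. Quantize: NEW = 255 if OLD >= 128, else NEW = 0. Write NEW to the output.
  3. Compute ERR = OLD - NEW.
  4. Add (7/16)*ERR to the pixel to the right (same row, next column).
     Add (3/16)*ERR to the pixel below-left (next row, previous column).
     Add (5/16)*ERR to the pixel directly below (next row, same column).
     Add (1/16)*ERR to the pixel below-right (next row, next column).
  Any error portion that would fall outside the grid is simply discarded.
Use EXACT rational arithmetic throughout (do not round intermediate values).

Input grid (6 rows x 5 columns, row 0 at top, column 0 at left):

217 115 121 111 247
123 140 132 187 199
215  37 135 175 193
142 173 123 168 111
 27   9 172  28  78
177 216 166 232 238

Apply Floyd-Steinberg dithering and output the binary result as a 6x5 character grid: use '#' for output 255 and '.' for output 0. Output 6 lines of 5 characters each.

(0,0): OLD=217 → NEW=255, ERR=-38
(0,1): OLD=787/8 → NEW=0, ERR=787/8
(0,2): OLD=20997/128 → NEW=255, ERR=-11643/128
(0,3): OLD=145827/2048 → NEW=0, ERR=145827/2048
(0,4): OLD=9114485/32768 → NEW=255, ERR=758645/32768
(1,0): OLD=16585/128 → NEW=255, ERR=-16055/128
(1,1): OLD=98751/1024 → NEW=0, ERR=98751/1024
(1,2): OLD=5415403/32768 → NEW=255, ERR=-2940437/32768
(1,3): OLD=22105071/131072 → NEW=255, ERR=-11318289/131072
(1,4): OLD=362611053/2097152 → NEW=255, ERR=-172162707/2097152
(2,0): OLD=3176613/16384 → NEW=255, ERR=-1001307/16384
(2,1): OLD=8249127/524288 → NEW=0, ERR=8249127/524288
(2,2): OLD=869712053/8388608 → NEW=0, ERR=869712053/8388608
(2,3): OLD=23135529935/134217728 → NEW=255, ERR=-11089990705/134217728
(2,4): OLD=270152414953/2147483648 → NEW=0, ERR=270152414953/2147483648
(3,0): OLD=1055720597/8388608 → NEW=0, ERR=1055720597/8388608
(3,1): OLD=16683054129/67108864 → NEW=255, ERR=-429706191/67108864
(3,2): OLD=296543370667/2147483648 → NEW=255, ERR=-251064959573/2147483648
(3,3): OLD=520110700355/4294967296 → NEW=0, ERR=520110700355/4294967296
(3,4): OLD=13615281267151/68719476736 → NEW=255, ERR=-3908185300529/68719476736
(4,0): OLD=69930734555/1073741824 → NEW=0, ERR=69930734555/1073741824
(4,1): OLD=736584532635/34359738368 → NEW=0, ERR=736584532635/34359738368
(4,2): OLD=91891542190069/549755813888 → NEW=255, ERR=-48296190351371/549755813888
(4,3): OLD=83019043526043/8796093022208 → NEW=0, ERR=83019043526043/8796093022208
(4,4): OLD=10122605518386365/140737488355328 → NEW=0, ERR=10122605518386365/140737488355328
(5,0): OLD=110705450184881/549755813888 → NEW=255, ERR=-29482282356559/549755813888
(5,1): OLD=821711421974931/4398046511104 → NEW=255, ERR=-299790438356589/4398046511104
(5,2): OLD=15739284472815211/140737488355328 → NEW=0, ERR=15739284472815211/140737488355328
(5,3): OLD=164309515847993893/562949953421312 → NEW=255, ERR=20757277725559333/562949953421312
(5,4): OLD=2496779695860665479/9007199254740992 → NEW=255, ERR=199943885901712519/9007199254740992
Row 0: #.#.#
Row 1: #.###
Row 2: #..#.
Row 3: .##.#
Row 4: ..#..
Row 5: ##.##

Answer: #.#.#
#.###
#..#.
.##.#
..#..
##.##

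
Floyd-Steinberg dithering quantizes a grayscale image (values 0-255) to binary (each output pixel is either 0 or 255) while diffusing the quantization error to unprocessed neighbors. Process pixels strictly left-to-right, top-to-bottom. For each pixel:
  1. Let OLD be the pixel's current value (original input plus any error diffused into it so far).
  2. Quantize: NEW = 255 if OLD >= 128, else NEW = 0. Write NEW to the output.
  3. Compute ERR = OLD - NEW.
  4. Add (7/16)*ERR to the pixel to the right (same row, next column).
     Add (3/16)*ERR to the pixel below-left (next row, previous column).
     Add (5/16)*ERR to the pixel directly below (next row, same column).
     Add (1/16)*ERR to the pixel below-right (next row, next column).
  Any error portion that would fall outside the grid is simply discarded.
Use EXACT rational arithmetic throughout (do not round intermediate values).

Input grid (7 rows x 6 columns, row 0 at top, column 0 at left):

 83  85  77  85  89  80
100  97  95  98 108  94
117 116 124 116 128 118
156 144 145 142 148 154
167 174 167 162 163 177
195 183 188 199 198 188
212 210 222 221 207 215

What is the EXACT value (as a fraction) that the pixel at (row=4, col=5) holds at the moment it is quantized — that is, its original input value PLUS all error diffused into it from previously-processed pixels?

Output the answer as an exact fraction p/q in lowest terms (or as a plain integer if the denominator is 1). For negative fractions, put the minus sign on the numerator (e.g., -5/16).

(0,0): OLD=83 → NEW=0, ERR=83
(0,1): OLD=1941/16 → NEW=0, ERR=1941/16
(0,2): OLD=33299/256 → NEW=255, ERR=-31981/256
(0,3): OLD=124293/4096 → NEW=0, ERR=124293/4096
(0,4): OLD=6702755/65536 → NEW=0, ERR=6702755/65536
(0,5): OLD=130805365/1048576 → NEW=0, ERR=130805365/1048576
(1,0): OLD=38063/256 → NEW=255, ERR=-27217/256
(1,1): OLD=143689/2048 → NEW=0, ERR=143689/2048
(1,2): OLD=6548861/65536 → NEW=0, ERR=6548861/65536
(1,3): OLD=42616761/262144 → NEW=255, ERR=-24229959/262144
(1,4): OLD=2093955979/16777216 → NEW=0, ERR=2093955979/16777216
(1,5): OLD=52070959197/268435456 → NEW=255, ERR=-16380082083/268435456
(2,0): OLD=3176243/32768 → NEW=0, ERR=3176243/32768
(2,1): OLD=201771489/1048576 → NEW=255, ERR=-65615391/1048576
(2,2): OLD=1927785187/16777216 → NEW=0, ERR=1927785187/16777216
(2,3): OLD=22418899339/134217728 → NEW=255, ERR=-11806621301/134217728
(2,4): OLD=478027869729/4294967296 → NEW=0, ERR=478027869729/4294967296
(2,5): OLD=10680739506935/68719476736 → NEW=255, ERR=-6842727060745/68719476736
(3,0): OLD=2928598403/16777216 → NEW=255, ERR=-1349591677/16777216
(3,1): OLD=15683962311/134217728 → NEW=0, ERR=15683962311/134217728
(3,2): OLD=227232819333/1073741824 → NEW=255, ERR=-46571345787/1073741824
(3,3): OLD=8492705223375/68719476736 → NEW=0, ERR=8492705223375/68719476736
(3,4): OLD=116922857882223/549755813888 → NEW=255, ERR=-23264874659217/549755813888
(3,5): OLD=979222687701025/8796093022208 → NEW=0, ERR=979222687701025/8796093022208
(4,0): OLD=351697989069/2147483648 → NEW=255, ERR=-195910341171/2147483648
(4,1): OLD=5409763263337/34359738368 → NEW=255, ERR=-3351970020503/34359738368
(4,2): OLD=155296335273067/1099511627776 → NEW=255, ERR=-125079129809813/1099511627776
(4,3): OLD=2466518342355511/17592186044416 → NEW=255, ERR=-2019489098970569/17592186044416
(4,4): OLD=36071086228958375/281474976710656 → NEW=255, ERR=-35705032832258905/281474976710656
(4,5): OLD=691965918425410353/4503599627370496 → NEW=255, ERR=-456451986554066127/4503599627370496
Target (4,5): original=177, with diffused error = 691965918425410353/4503599627370496

Answer: 691965918425410353/4503599627370496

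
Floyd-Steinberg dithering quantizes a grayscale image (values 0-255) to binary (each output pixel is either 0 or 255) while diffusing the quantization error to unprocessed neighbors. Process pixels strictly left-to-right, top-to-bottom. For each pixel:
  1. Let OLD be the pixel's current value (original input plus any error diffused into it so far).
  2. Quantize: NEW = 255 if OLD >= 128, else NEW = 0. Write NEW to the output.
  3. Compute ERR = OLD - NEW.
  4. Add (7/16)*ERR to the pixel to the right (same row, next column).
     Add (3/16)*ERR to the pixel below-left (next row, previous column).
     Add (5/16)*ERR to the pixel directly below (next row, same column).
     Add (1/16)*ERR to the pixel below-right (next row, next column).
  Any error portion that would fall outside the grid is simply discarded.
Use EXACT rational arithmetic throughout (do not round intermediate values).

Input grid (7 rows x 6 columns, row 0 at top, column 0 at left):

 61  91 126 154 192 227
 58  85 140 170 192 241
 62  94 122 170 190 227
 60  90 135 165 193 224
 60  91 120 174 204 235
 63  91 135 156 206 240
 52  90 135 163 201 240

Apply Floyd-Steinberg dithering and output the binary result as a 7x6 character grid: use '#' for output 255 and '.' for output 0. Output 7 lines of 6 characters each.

Answer: ..#.##
.#.###
..##.#
.#.###
..#.##
.#.###
..#.##

Derivation:
(0,0): OLD=61 → NEW=0, ERR=61
(0,1): OLD=1883/16 → NEW=0, ERR=1883/16
(0,2): OLD=45437/256 → NEW=255, ERR=-19843/256
(0,3): OLD=491883/4096 → NEW=0, ERR=491883/4096
(0,4): OLD=16026093/65536 → NEW=255, ERR=-685587/65536
(0,5): OLD=233227643/1048576 → NEW=255, ERR=-34159237/1048576
(1,0): OLD=25377/256 → NEW=0, ERR=25377/256
(1,1): OLD=316263/2048 → NEW=255, ERR=-205977/2048
(1,2): OLD=6661619/65536 → NEW=0, ERR=6661619/65536
(1,3): OLD=64275831/262144 → NEW=255, ERR=-2570889/262144
(1,4): OLD=3117837957/16777216 → NEW=255, ERR=-1160352123/16777216
(1,5): OLD=53662230803/268435456 → NEW=255, ERR=-14788810477/268435456
(2,0): OLD=2428765/32768 → NEW=0, ERR=2428765/32768
(2,1): OLD=126093903/1048576 → NEW=0, ERR=126093903/1048576
(2,2): OLD=3326096301/16777216 → NEW=255, ERR=-952093779/16777216
(2,3): OLD=18185502341/134217728 → NEW=255, ERR=-16040018299/134217728
(2,4): OLD=451656338447/4294967296 → NEW=0, ERR=451656338447/4294967296
(2,5): OLD=17280760606553/68719476736 → NEW=255, ERR=-242705961127/68719476736
(3,0): OLD=1773517069/16777216 → NEW=0, ERR=1773517069/16777216
(3,1): OLD=22524284553/134217728 → NEW=255, ERR=-11701236087/134217728
(3,2): OLD=68968926699/1073741824 → NEW=0, ERR=68968926699/1073741824
(3,3): OLD=11814673689089/68719476736 → NEW=255, ERR=-5708792878591/68719476736
(3,4): OLD=99718046916961/549755813888 → NEW=255, ERR=-40469685624479/549755813888
(3,5): OLD=1735140810479375/8796093022208 → NEW=255, ERR=-507862910183665/8796093022208
(4,0): OLD=164685993379/2147483648 → NEW=0, ERR=164685993379/2147483648
(4,1): OLD=3984263003207/34359738368 → NEW=0, ERR=3984263003207/34359738368
(4,2): OLD=186673722409381/1099511627776 → NEW=255, ERR=-93701742673499/1099511627776
(4,3): OLD=1776230809919513/17592186044416 → NEW=0, ERR=1776230809919513/17592186044416
(4,4): OLD=58870732780472489/281474976710656 → NEW=255, ERR=-12905386280744791/281474976710656
(4,5): OLD=866029663797733375/4503599627370496 → NEW=255, ERR=-282388241181743105/4503599627370496
(5,0): OLD=59762284754885/549755813888 → NEW=0, ERR=59762284754885/549755813888
(5,1): OLD=2878256997712917/17592186044416 → NEW=255, ERR=-1607750443613163/17592186044416
(5,2): OLD=13308682212083511/140737488355328 → NEW=0, ERR=13308682212083511/140737488355328
(5,3): OLD=968277752665877453/4503599627370496 → NEW=255, ERR=-180140152313599027/4503599627370496
(5,4): OLD=1519750345869068045/9007199254740992 → NEW=255, ERR=-777085464089884915/9007199254740992
(5,5): OLD=25911192116774950513/144115188075855872 → NEW=255, ERR=-10838180842568296847/144115188075855872
(6,0): OLD=19375413018896223/281474976710656 → NEW=0, ERR=19375413018896223/281474976710656
(6,1): OLD=522782205173567347/4503599627370496 → NEW=0, ERR=522782205173567347/4503599627370496
(6,2): OLD=3641158803690709435/18014398509481984 → NEW=255, ERR=-952512816227196485/18014398509481984
(6,3): OLD=33752157091474038255/288230376151711744 → NEW=0, ERR=33752157091474038255/288230376151711744
(6,4): OLD=962322260286361531279/4611686018427387904 → NEW=255, ERR=-213657674412622384241/4611686018427387904
(6,5): OLD=14081293897447864289673/73786976294838206464 → NEW=255, ERR=-4734385057735878358647/73786976294838206464
Row 0: ..#.##
Row 1: .#.###
Row 2: ..##.#
Row 3: .#.###
Row 4: ..#.##
Row 5: .#.###
Row 6: ..#.##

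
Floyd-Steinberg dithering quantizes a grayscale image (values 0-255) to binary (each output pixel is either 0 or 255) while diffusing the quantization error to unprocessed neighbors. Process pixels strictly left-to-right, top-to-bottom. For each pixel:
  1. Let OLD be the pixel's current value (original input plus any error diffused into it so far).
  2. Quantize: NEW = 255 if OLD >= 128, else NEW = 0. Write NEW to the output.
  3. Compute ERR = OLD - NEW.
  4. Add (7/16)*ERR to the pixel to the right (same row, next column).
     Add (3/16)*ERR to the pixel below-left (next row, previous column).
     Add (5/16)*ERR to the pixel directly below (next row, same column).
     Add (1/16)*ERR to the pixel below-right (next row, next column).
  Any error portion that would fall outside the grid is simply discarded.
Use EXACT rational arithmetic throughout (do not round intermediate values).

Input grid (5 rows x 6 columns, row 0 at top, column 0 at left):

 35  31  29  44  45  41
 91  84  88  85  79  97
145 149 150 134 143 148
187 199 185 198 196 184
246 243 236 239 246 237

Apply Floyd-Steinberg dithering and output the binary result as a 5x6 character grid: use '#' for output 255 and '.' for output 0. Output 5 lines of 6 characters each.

Answer: ......
.#.#.#
#.#.#.
######
######

Derivation:
(0,0): OLD=35 → NEW=0, ERR=35
(0,1): OLD=741/16 → NEW=0, ERR=741/16
(0,2): OLD=12611/256 → NEW=0, ERR=12611/256
(0,3): OLD=268501/4096 → NEW=0, ERR=268501/4096
(0,4): OLD=4828627/65536 → NEW=0, ERR=4828627/65536
(0,5): OLD=76792005/1048576 → NEW=0, ERR=76792005/1048576
(1,0): OLD=28319/256 → NEW=0, ERR=28319/256
(1,1): OLD=324185/2048 → NEW=255, ERR=-198055/2048
(1,2): OLD=4998477/65536 → NEW=0, ERR=4998477/65536
(1,3): OLD=40828169/262144 → NEW=255, ERR=-26018551/262144
(1,4): OLD=1282283067/16777216 → NEW=0, ERR=1282283067/16777216
(1,5): OLD=42393709613/268435456 → NEW=255, ERR=-26057331667/268435456
(2,0): OLD=5289955/32768 → NEW=255, ERR=-3065885/32768
(2,1): OLD=103871729/1048576 → NEW=0, ERR=103871729/1048576
(2,2): OLD=3229935891/16777216 → NEW=255, ERR=-1048254189/16777216
(2,3): OLD=12716547387/134217728 → NEW=0, ERR=12716547387/134217728
(2,4): OLD=789979640881/4294967296 → NEW=255, ERR=-305237019599/4294967296
(2,5): OLD=6277501351527/68719476736 → NEW=0, ERR=6277501351527/68719476736
(3,0): OLD=2958412979/16777216 → NEW=255, ERR=-1319777101/16777216
(3,1): OLD=23887729335/134217728 → NEW=255, ERR=-10337791305/134217728
(3,2): OLD=167217495829/1073741824 → NEW=255, ERR=-106586669291/1073741824
(3,3): OLD=11472613104319/68719476736 → NEW=255, ERR=-6050853463361/68719476736
(3,4): OLD=87036359774687/549755813888 → NEW=255, ERR=-53151372766753/549755813888
(3,5): OLD=1458451222271409/8796093022208 → NEW=255, ERR=-784552498391631/8796093022208
(4,0): OLD=444476519453/2147483648 → NEW=255, ERR=-103131810787/2147483648
(4,1): OLD=5992018958841/34359738368 → NEW=255, ERR=-2769714324999/34359738368
(4,2): OLD=163155499893787/1099511627776 → NEW=255, ERR=-117219965189093/1099511627776
(4,3): OLD=2471871445268391/17592186044416 → NEW=255, ERR=-2014135996057689/17592186044416
(4,4): OLD=40383339178766871/281474976710656 → NEW=255, ERR=-31392779882450409/281474976710656
(4,5): OLD=694861749910416193/4503599627370496 → NEW=255, ERR=-453556155069060287/4503599627370496
Row 0: ......
Row 1: .#.#.#
Row 2: #.#.#.
Row 3: ######
Row 4: ######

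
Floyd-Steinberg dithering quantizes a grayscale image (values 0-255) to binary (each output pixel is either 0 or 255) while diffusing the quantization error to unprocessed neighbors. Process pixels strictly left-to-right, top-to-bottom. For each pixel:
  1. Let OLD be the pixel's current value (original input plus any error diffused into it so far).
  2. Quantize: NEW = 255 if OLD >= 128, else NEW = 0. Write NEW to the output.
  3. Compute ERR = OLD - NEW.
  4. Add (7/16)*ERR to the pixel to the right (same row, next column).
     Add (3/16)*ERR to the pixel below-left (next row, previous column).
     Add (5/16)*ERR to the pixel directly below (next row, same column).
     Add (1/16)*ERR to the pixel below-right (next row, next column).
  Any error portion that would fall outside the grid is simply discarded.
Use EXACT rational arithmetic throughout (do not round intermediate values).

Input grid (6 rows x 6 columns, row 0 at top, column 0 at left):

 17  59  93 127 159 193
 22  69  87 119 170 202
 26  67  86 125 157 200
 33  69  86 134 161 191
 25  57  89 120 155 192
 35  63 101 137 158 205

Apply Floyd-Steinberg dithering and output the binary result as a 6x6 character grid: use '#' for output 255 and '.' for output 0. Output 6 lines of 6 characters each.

(0,0): OLD=17 → NEW=0, ERR=17
(0,1): OLD=1063/16 → NEW=0, ERR=1063/16
(0,2): OLD=31249/256 → NEW=0, ERR=31249/256
(0,3): OLD=738935/4096 → NEW=255, ERR=-305545/4096
(0,4): OLD=8281409/65536 → NEW=0, ERR=8281409/65536
(0,5): OLD=260345031/1048576 → NEW=255, ERR=-7041849/1048576
(1,0): OLD=10181/256 → NEW=0, ERR=10181/256
(1,1): OLD=268515/2048 → NEW=255, ERR=-253725/2048
(1,2): OLD=4004895/65536 → NEW=0, ERR=4004895/65536
(1,3): OLD=40303795/262144 → NEW=255, ERR=-26542925/262144
(1,4): OLD=2672092473/16777216 → NEW=255, ERR=-1606097607/16777216
(1,5): OLD=44537971647/268435456 → NEW=255, ERR=-23913069633/268435456
(2,0): OLD=498033/32768 → NEW=0, ERR=498033/32768
(2,1): OLD=51252075/1048576 → NEW=0, ERR=51252075/1048576
(2,2): OLD=1673574401/16777216 → NEW=0, ERR=1673574401/16777216
(2,3): OLD=16491338553/134217728 → NEW=0, ERR=16491338553/134217728
(2,4): OLD=677781632555/4294967296 → NEW=255, ERR=-417435027925/4294967296
(2,5): OLD=8497643593693/68719476736 → NEW=0, ERR=8497643593693/68719476736
(3,0): OLD=787089633/16777216 → NEW=0, ERR=787089633/16777216
(3,1): OLD=16703777997/134217728 → NEW=0, ERR=16703777997/134217728
(3,2): OLD=212293648503/1073741824 → NEW=255, ERR=-61510516617/1073741824
(3,3): OLD=9300859548709/68719476736 → NEW=255, ERR=-8222607018971/68719476736
(3,4): OLD=60002408412677/549755813888 → NEW=0, ERR=60002408412677/549755813888
(3,5): OLD=2386544686303787/8796093022208 → NEW=255, ERR=143540965640747/8796093022208
(4,0): OLD=135282010511/2147483648 → NEW=0, ERR=135282010511/2147483648
(4,1): OLD=3973465773635/34359738368 → NEW=0, ERR=3973465773635/34359738368
(4,2): OLD=117686203663065/1099511627776 → NEW=0, ERR=117686203663065/1099511627776
(4,3): OLD=2574084870913949/17592186044416 → NEW=255, ERR=-1911922570412131/17592186044416
(4,4): OLD=38601807140282989/281474976710656 → NEW=255, ERR=-33174311920934291/281474976710656
(4,5): OLD=686158732618405339/4503599627370496 → NEW=255, ERR=-462259172361071141/4503599627370496
(5,0): OLD=41984411647865/549755813888 → NEW=0, ERR=41984411647865/549755813888
(5,1): OLD=2754167008020745/17592186044416 → NEW=255, ERR=-1731840433305335/17592186044416
(5,2): OLD=11009816336274419/140737488355328 → NEW=0, ERR=11009816336274419/140737488355328
(5,3): OLD=548781504399571105/4503599627370496 → NEW=0, ERR=548781504399571105/4503599627370496
(5,4): OLD=1337049467500768673/9007199254740992 → NEW=255, ERR=-959786342458184287/9007199254740992
(5,5): OLD=17140939453262555029/144115188075855872 → NEW=0, ERR=17140939453262555029/144115188075855872
Row 0: ...#.#
Row 1: .#.###
Row 2: ....#.
Row 3: ..##.#
Row 4: ...###
Row 5: .#..#.

Answer: ...#.#
.#.###
....#.
..##.#
...###
.#..#.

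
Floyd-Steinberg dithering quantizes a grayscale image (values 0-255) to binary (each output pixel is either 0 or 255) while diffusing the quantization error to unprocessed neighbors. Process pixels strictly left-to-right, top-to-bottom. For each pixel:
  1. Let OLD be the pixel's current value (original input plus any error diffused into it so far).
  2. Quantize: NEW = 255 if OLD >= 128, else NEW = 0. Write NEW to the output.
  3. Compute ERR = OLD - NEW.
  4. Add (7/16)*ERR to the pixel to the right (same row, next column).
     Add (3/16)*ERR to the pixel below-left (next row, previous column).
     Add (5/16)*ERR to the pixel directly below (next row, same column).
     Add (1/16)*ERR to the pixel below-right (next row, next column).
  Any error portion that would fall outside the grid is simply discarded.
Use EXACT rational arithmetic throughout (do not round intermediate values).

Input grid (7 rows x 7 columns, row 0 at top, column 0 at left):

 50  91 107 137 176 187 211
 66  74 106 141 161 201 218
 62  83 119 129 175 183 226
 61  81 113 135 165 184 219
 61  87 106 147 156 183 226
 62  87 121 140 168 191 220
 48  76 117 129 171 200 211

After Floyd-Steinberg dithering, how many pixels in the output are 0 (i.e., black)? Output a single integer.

(0,0): OLD=50 → NEW=0, ERR=50
(0,1): OLD=903/8 → NEW=0, ERR=903/8
(0,2): OLD=20017/128 → NEW=255, ERR=-12623/128
(0,3): OLD=192215/2048 → NEW=0, ERR=192215/2048
(0,4): OLD=7112673/32768 → NEW=255, ERR=-1243167/32768
(0,5): OLD=89339687/524288 → NEW=255, ERR=-44353753/524288
(0,6): OLD=1459520017/8388608 → NEW=255, ERR=-679575023/8388608
(1,0): OLD=13157/128 → NEW=0, ERR=13157/128
(1,1): OLD=142211/1024 → NEW=255, ERR=-118909/1024
(1,2): OLD=1606655/32768 → NEW=0, ERR=1606655/32768
(1,3): OLD=23396851/131072 → NEW=255, ERR=-10026509/131072
(1,4): OLD=886516057/8388608 → NEW=0, ERR=886516057/8388608
(1,5): OLD=13639049833/67108864 → NEW=255, ERR=-3473710487/67108864
(1,6): OLD=176899462919/1073741824 → NEW=255, ERR=-96904702201/1073741824
(2,0): OLD=1185361/16384 → NEW=0, ERR=1185361/16384
(2,1): OLD=49273675/524288 → NEW=0, ERR=49273675/524288
(2,2): OLD=1290492961/8388608 → NEW=255, ERR=-848602079/8388608
(2,3): OLD=5618120665/67108864 → NEW=0, ERR=5618120665/67108864
(2,4): OLD=123568801033/536870912 → NEW=255, ERR=-13333281527/536870912
(2,5): OLD=2502113229027/17179869184 → NEW=255, ERR=-1878753412893/17179869184
(2,6): OLD=40329487018341/274877906944 → NEW=255, ERR=-29764379252379/274877906944
(3,0): OLD=849183873/8388608 → NEW=0, ERR=849183873/8388608
(3,1): OLD=9409457837/67108864 → NEW=255, ERR=-7703302483/67108864
(3,2): OLD=28313508983/536870912 → NEW=0, ERR=28313508983/536870912
(3,3): OLD=372062545441/2147483648 → NEW=255, ERR=-175545784799/2147483648
(3,4): OLD=29192944304257/274877906944 → NEW=0, ERR=29192944304257/274877906944
(3,5): OLD=383585558621267/2199023255552 → NEW=255, ERR=-177165371544493/2199023255552
(3,6): OLD=5034164279697293/35184372088832 → NEW=255, ERR=-3937850602954867/35184372088832
(4,0): OLD=76355698735/1073741824 → NEW=0, ERR=76355698735/1073741824
(4,1): OLD=1691450901155/17179869184 → NEW=0, ERR=1691450901155/17179869184
(4,2): OLD=39322231610605/274877906944 → NEW=255, ERR=-30771634660115/274877906944
(4,3): OLD=210418720876095/2199023255552 → NEW=0, ERR=210418720876095/2199023255552
(4,4): OLD=3709077932946541/17592186044416 → NEW=255, ERR=-776929508379539/17592186044416
(4,5): OLD=69892743697307405/562949953421312 → NEW=0, ERR=69892743697307405/562949953421312
(4,6): OLD=2164493854100836459/9007199254740992 → NEW=255, ERR=-132341955858116501/9007199254740992
(5,0): OLD=28225238832793/274877906944 → NEW=0, ERR=28225238832793/274877906944
(5,1): OLD=321377472641907/2199023255552 → NEW=255, ERR=-239373457523853/2199023255552
(5,2): OLD=1099295655826613/17592186044416 → NEW=0, ERR=1099295655826613/17592186044416
(5,3): OLD=25609071010967977/140737488355328 → NEW=255, ERR=-10278988519640663/140737488355328
(5,4): OLD=1364634498542024387/9007199254740992 → NEW=255, ERR=-932201311416928573/9007199254740992
(5,5): OLD=12898598731244945235/72057594037927936 → NEW=255, ERR=-5476087748426678445/72057594037927936
(5,6): OLD=218962709733450273405/1152921504606846976 → NEW=255, ERR=-75032273941295705475/1152921504606846976
(6,0): OLD=2099739041004097/35184372088832 → NEW=0, ERR=2099739041004097/35184372088832
(6,1): OLD=48541097650697333/562949953421312 → NEW=0, ERR=48541097650697333/562949953421312
(6,2): OLD=1384889833930041151/9007199254740992 → NEW=255, ERR=-911945976028911809/9007199254740992
(6,3): OLD=3342098272415226401/72057594037927936 → NEW=0, ERR=3342098272415226401/72057594037927936
(6,4): OLD=20195638421333027499/144115188075855872 → NEW=255, ERR=-16553734538010219861/144115188075855872
(6,5): OLD=1979834071053949761615/18446744073709551616 → NEW=0, ERR=1979834071053949761615/18446744073709551616
(6,6): OLD=68730586111320208467001/295147905179352825856 → NEW=255, ERR=-6532129709414762126279/295147905179352825856
Output grid:
  Row 0: ..#.###  (3 black, running=3)
  Row 1: .#.#.##  (3 black, running=6)
  Row 2: ..#.###  (3 black, running=9)
  Row 3: .#.#.##  (3 black, running=12)
  Row 4: ..#.#.#  (4 black, running=16)
  Row 5: .#.####  (2 black, running=18)
  Row 6: ..#.#.#  (4 black, running=22)

Answer: 22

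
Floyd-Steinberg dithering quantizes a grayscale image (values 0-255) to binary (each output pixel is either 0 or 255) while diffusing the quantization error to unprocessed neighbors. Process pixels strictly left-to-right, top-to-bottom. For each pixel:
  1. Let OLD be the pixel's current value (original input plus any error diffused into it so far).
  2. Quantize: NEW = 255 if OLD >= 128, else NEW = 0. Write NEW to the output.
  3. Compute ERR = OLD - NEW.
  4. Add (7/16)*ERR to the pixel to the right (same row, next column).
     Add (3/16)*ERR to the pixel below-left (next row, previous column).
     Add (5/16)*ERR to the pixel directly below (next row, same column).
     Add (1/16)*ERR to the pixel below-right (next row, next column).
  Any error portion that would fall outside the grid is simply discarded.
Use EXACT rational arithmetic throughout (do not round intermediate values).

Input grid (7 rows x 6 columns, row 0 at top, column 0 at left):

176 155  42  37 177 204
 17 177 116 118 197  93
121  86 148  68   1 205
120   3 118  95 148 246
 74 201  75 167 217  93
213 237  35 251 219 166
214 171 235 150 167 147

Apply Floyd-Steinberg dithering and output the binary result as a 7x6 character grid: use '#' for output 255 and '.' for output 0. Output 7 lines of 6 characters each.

Answer: #...##
.##.#.
..#..#
#..#.#
.#.##.
##.###
###.#.

Derivation:
(0,0): OLD=176 → NEW=255, ERR=-79
(0,1): OLD=1927/16 → NEW=0, ERR=1927/16
(0,2): OLD=24241/256 → NEW=0, ERR=24241/256
(0,3): OLD=321239/4096 → NEW=0, ERR=321239/4096
(0,4): OLD=13848545/65536 → NEW=255, ERR=-2863135/65536
(0,5): OLD=193867559/1048576 → NEW=255, ERR=-73519321/1048576
(1,0): OLD=3813/256 → NEW=0, ERR=3813/256
(1,1): OLD=479171/2048 → NEW=255, ERR=-43069/2048
(1,2): OLD=10395519/65536 → NEW=255, ERR=-6316161/65536
(1,3): OLD=25708563/262144 → NEW=0, ERR=25708563/262144
(1,4): OLD=3657579737/16777216 → NEW=255, ERR=-620610343/16777216
(1,5): OLD=14005716767/268435456 → NEW=0, ERR=14005716767/268435456
(2,0): OLD=3988241/32768 → NEW=0, ERR=3988241/32768
(2,1): OLD=121149515/1048576 → NEW=0, ERR=121149515/1048576
(2,2): OLD=3112233121/16777216 → NEW=255, ERR=-1165956959/16777216
(2,3): OLD=7419942105/134217728 → NEW=0, ERR=7419942105/134217728
(2,4): OLD=126868048139/4294967296 → NEW=0, ERR=126868048139/4294967296
(2,5): OLD=15937150161405/68719476736 → NEW=255, ERR=-1586316406275/68719476736
(3,0): OLD=3014833025/16777216 → NEW=255, ERR=-1263357055/16777216
(3,1): OLD=98938349/134217728 → NEW=0, ERR=98938349/134217728
(3,2): OLD=122612162391/1073741824 → NEW=0, ERR=122612162391/1073741824
(3,3): OLD=11230800736581/68719476736 → NEW=255, ERR=-6292665831099/68719476736
(3,4): OLD=63934282541605/549755813888 → NEW=0, ERR=63934282541605/549755813888
(3,5): OLD=2564165315165195/8796093022208 → NEW=255, ERR=321161594502155/8796093022208
(4,0): OLD=108676322799/2147483648 → NEW=0, ERR=108676322799/2147483648
(4,1): OLD=8248920010787/34359738368 → NEW=255, ERR=-512813273053/34359738368
(4,2): OLD=95692537166969/1099511627776 → NEW=0, ERR=95692537166969/1099511627776
(4,3): OLD=3613490112636349/17592186044416 → NEW=255, ERR=-872517328689731/17592186044416
(4,4): OLD=65517980966292621/281474976710656 → NEW=255, ERR=-6258138094924659/281474976710656
(4,5): OLD=459148006462630075/4503599627370496 → NEW=0, ERR=459148006462630075/4503599627370496
(5,0): OLD=124253654362905/549755813888 → NEW=255, ERR=-15934078178535/549755813888
(5,1): OLD=4206940763112617/17592186044416 → NEW=255, ERR=-279066678213463/17592186044416
(5,2): OLD=6336724014431955/140737488355328 → NEW=0, ERR=6336724014431955/140737488355328
(5,3): OLD=1155039131606833473/4503599627370496 → NEW=255, ERR=6621226627356993/4503599627370496
(5,4): OLD=2060048777043382913/9007199254740992 → NEW=255, ERR=-236787032915570047/9007199254740992
(5,5): OLD=26656831635771796085/144115188075855872 → NEW=255, ERR=-10092541323571451275/144115188075855872
(6,0): OLD=56848992472874395/281474976710656 → NEW=255, ERR=-14927126588342885/281474976710656
(6,1): OLD=673162411964059391/4503599627370496 → NEW=255, ERR=-475255493015417089/4503599627370496
(6,2): OLD=3642261150093420647/18014398509481984 → NEW=255, ERR=-951410469824485273/18014398509481984
(6,3): OLD=36097486142886374507/288230376151711744 → NEW=0, ERR=36097486142886374507/288230376151711744
(6,4): OLD=924816553373809333899/4611686018427387904 → NEW=255, ERR=-251163381325174581621/4611686018427387904
(6,5): OLD=7352500273440790210797/73786976294838206464 → NEW=0, ERR=7352500273440790210797/73786976294838206464
Row 0: #...##
Row 1: .##.#.
Row 2: ..#..#
Row 3: #..#.#
Row 4: .#.##.
Row 5: ##.###
Row 6: ###.#.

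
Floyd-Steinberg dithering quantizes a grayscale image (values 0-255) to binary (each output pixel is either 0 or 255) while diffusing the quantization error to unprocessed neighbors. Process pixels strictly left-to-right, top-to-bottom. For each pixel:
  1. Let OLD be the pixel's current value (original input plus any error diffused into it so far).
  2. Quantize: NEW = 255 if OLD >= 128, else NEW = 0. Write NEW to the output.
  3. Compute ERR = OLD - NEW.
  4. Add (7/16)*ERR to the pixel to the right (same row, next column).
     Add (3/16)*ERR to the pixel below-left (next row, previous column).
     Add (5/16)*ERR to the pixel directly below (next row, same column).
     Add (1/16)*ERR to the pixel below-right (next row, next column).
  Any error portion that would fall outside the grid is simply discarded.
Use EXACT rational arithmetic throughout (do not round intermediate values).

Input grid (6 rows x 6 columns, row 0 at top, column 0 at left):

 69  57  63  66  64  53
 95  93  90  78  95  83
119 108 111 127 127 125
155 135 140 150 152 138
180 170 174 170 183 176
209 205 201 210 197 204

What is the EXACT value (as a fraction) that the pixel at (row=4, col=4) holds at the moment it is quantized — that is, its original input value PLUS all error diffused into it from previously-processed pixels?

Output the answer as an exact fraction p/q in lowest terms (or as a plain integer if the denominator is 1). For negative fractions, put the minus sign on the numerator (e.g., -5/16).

Answer: 42385233683931569/281474976710656

Derivation:
(0,0): OLD=69 → NEW=0, ERR=69
(0,1): OLD=1395/16 → NEW=0, ERR=1395/16
(0,2): OLD=25893/256 → NEW=0, ERR=25893/256
(0,3): OLD=451587/4096 → NEW=0, ERR=451587/4096
(0,4): OLD=7355413/65536 → NEW=0, ERR=7355413/65536
(0,5): OLD=107062419/1048576 → NEW=0, ERR=107062419/1048576
(1,0): OLD=34025/256 → NEW=255, ERR=-31255/256
(1,1): OLD=184543/2048 → NEW=0, ERR=184543/2048
(1,2): OLD=12265163/65536 → NEW=255, ERR=-4446517/65536
(1,3): OLD=28871279/262144 → NEW=0, ERR=28871279/262144
(1,4): OLD=3427457901/16777216 → NEW=255, ERR=-850732179/16777216
(1,5): OLD=26772996843/268435456 → NEW=0, ERR=26772996843/268435456
(2,0): OLD=3202821/32768 → NEW=0, ERR=3202821/32768
(2,1): OLD=166271751/1048576 → NEW=255, ERR=-101115129/1048576
(2,2): OLD=1239685077/16777216 → NEW=0, ERR=1239685077/16777216
(2,3): OLD=24158701421/134217728 → NEW=255, ERR=-10066819219/134217728
(2,4): OLD=446349983431/4294967296 → NEW=0, ERR=446349983431/4294967296
(2,5): OLD=13638436785633/68719476736 → NEW=255, ERR=-3885029782047/68719476736
(3,0): OLD=2809574453/16777216 → NEW=255, ERR=-1468615627/16777216
(3,1): OLD=11614083217/134217728 → NEW=0, ERR=11614083217/134217728
(3,2): OLD=194195251075/1073741824 → NEW=255, ERR=-79608914045/1073741824
(3,3): OLD=8124590172105/68719476736 → NEW=0, ERR=8124590172105/68719476736
(3,4): OLD=121448298257449/549755813888 → NEW=255, ERR=-18739434283991/549755813888
(3,5): OLD=984416403674055/8796093022208 → NEW=0, ERR=984416403674055/8796093022208
(4,0): OLD=362644681211/2147483648 → NEW=255, ERR=-184963649029/2147483648
(4,1): OLD=4809900352191/34359738368 → NEW=255, ERR=-3951832931649/34359738368
(4,2): OLD=140834690818957/1099511627776 → NEW=255, ERR=-139540774263923/1099511627776
(4,3): OLD=2469897287785633/17592186044416 → NEW=255, ERR=-2016110153540447/17592186044416
(4,4): OLD=42385233683931569/281474976710656 → NEW=255, ERR=-29390885377285711/281474976710656
Target (4,4): original=183, with diffused error = 42385233683931569/281474976710656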